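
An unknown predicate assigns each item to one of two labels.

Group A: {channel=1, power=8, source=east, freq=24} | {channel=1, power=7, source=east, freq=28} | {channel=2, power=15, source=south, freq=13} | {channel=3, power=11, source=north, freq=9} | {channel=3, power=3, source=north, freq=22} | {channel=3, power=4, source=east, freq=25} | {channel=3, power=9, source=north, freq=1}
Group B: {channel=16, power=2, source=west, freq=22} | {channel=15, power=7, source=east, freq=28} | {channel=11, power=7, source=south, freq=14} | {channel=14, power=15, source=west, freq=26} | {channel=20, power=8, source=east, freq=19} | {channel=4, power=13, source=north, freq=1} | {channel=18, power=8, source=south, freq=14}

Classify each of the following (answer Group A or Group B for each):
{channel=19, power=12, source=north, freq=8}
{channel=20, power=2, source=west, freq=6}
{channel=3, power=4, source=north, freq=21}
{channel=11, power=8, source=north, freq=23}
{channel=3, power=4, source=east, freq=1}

The pattern is that an item is 'Group A' exactly when: channel ≤ 3.

Group B, Group B, Group A, Group B, Group A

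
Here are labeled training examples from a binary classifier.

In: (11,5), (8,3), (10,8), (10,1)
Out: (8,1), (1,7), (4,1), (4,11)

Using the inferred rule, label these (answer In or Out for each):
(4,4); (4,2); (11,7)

Out, Out, In

The pattern is that an item is 'In' exactly when: first > second AND sum ≥ 11.
(4,4) → 4 = 4, 4+4 = 8 → Out. (4,2) → 4 > 2, 4+2 = 6 → Out. (11,7) → 11 > 7, 11+7 = 18 → In.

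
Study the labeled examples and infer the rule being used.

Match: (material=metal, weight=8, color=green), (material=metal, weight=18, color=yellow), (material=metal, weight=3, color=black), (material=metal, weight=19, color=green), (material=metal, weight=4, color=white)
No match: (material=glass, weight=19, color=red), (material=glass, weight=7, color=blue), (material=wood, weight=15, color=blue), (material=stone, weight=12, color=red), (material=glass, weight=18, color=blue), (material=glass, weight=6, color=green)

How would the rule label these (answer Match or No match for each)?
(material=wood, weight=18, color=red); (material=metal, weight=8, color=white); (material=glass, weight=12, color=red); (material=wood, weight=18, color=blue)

No match, Match, No match, No match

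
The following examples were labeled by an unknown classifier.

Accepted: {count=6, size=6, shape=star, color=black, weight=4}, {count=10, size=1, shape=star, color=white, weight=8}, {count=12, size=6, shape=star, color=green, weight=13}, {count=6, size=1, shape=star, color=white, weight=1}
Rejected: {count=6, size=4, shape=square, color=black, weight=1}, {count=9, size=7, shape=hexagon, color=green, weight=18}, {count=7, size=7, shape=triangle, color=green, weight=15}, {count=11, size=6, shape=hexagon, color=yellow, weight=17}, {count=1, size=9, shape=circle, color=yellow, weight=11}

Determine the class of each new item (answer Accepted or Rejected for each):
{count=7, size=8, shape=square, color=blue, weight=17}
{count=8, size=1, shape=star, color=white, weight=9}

Rejected, Accepted

The common property of the 'Accepted' items is: shape is star. No 'Rejected' item has it.
{count=7, size=8, shape=square, color=blue, weight=17}: Rejected (shape is square).
{count=8, size=1, shape=star, color=white, weight=9}: Accepted (shape is star).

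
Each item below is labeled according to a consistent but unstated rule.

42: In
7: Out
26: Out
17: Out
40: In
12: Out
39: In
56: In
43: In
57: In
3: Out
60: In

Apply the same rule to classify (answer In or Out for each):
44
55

In, In

The common property of the 'In' items is: at least 39. No 'Out' item has it.
In: 44, since 44 ≥ 39.
In: 55, since 55 ≥ 39.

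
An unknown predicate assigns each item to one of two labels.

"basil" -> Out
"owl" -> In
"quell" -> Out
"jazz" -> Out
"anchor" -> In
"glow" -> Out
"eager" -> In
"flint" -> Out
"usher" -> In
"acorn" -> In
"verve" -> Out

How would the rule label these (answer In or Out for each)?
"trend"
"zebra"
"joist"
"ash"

Every 'In' example satisfies: starts with a vowel. None of the 'Out' examples do.
"trend": starts with 't' — doesn't match, so Out.
"zebra": starts with 'z' — doesn't match, so Out.
"joist": starts with 'j' — doesn't match, so Out.
"ash": starts with 'a' — qualifies, so In.

Out, Out, Out, In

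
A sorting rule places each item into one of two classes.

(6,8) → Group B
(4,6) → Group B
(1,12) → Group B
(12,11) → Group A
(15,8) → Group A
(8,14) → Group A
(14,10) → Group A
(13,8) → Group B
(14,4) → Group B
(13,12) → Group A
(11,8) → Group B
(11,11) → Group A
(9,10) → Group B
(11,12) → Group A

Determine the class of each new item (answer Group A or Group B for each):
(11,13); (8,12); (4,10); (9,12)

All 'Group A' examples share one property — sum ≥ 22 — and every 'Group B' example lacks it.
(11,13): 11+13 = 24 — checks out, so Group A.
(8,12): 8+12 = 20 — fails the rule, so Group B.
(4,10): 4+10 = 14 — fails the rule, so Group B.
(9,12): 9+12 = 21 — fails the rule, so Group B.

Group A, Group B, Group B, Group B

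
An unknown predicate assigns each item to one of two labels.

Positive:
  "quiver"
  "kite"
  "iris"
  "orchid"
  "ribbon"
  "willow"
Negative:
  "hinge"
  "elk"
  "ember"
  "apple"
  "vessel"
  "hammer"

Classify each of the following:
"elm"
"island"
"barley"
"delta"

Negative, Positive, Negative, Negative

Every 'Positive' example satisfies: even length AND contains 'i'. None of the 'Negative' examples do.
"elm" — length 3, no 'i', hence Negative. "island" — length 6, has 'i', hence Positive. "barley" — length 6, no 'i', hence Negative. "delta" — length 5, no 'i', hence Negative.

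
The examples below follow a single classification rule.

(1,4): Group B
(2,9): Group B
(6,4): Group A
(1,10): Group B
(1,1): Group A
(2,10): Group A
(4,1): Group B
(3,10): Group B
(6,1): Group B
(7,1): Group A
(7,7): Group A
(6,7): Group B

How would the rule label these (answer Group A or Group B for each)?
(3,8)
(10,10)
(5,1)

Group B, Group A, Group A

The common property of the 'Group A' items is: sum is even. No 'Group B' item has it.
Group B: (3,8), since 3+8 = 11. Group A: (10,10), since 10+10 = 20. Group A: (5,1), since 5+1 = 6.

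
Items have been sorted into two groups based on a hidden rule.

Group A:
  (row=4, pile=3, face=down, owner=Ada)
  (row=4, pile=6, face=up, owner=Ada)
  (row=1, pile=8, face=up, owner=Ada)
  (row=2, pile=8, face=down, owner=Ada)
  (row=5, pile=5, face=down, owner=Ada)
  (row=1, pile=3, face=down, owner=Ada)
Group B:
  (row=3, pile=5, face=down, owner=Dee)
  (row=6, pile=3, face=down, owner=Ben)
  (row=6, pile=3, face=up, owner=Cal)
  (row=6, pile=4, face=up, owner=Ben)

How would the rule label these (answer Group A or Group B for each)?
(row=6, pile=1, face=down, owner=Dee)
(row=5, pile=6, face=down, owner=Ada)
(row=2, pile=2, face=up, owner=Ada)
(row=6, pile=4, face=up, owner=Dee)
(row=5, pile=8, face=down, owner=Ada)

Checking candidate rules against both groups, what survives is: owner is Ada.

Group B, Group A, Group A, Group B, Group A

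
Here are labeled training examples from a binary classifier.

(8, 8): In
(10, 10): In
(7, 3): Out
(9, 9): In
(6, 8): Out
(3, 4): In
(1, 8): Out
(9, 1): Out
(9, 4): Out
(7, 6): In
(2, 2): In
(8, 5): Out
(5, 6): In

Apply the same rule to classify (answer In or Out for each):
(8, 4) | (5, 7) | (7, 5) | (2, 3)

The common property of the 'In' items is: |first − second| ≤ 1. No 'Out' item has it.
(8, 4): |8−4| = 4, fails this test → Out. (5, 7): |5−7| = 2, fails this test → Out. (7, 5): |7−5| = 2, fails this test → Out. (2, 3): |2−3| = 1, has this property → In.

Out, Out, Out, In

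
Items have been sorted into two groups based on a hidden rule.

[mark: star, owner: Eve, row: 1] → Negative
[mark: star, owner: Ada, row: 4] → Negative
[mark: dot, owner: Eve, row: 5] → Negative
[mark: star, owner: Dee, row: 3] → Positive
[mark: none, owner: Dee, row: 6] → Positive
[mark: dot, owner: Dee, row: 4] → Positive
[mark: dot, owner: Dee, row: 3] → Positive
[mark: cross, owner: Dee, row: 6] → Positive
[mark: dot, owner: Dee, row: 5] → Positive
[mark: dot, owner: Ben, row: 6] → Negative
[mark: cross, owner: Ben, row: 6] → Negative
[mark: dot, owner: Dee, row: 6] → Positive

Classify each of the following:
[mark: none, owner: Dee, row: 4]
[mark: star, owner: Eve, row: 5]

Positive, Negative

The rule appears to be: owner is Dee.
[mark: none, owner: Dee, row: 4]: owner is Dee, meets the rule → Positive.
[mark: star, owner: Eve, row: 5]: owner is Eve, fails the rule → Negative.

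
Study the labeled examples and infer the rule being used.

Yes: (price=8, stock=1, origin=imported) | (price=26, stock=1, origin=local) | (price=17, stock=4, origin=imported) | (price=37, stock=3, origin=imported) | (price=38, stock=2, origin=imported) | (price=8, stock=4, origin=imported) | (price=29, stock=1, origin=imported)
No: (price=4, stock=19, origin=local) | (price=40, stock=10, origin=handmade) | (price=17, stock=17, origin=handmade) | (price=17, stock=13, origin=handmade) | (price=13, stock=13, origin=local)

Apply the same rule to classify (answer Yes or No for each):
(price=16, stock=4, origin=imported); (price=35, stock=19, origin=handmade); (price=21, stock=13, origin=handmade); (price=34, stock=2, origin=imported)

Rule: stock ≤ 4. This holds for each 'Yes' example and fails for each 'No' one.
(price=16, stock=4, origin=imported): Yes (stock = 4).
(price=35, stock=19, origin=handmade): No (stock = 19).
(price=21, stock=13, origin=handmade): No (stock = 13).
(price=34, stock=2, origin=imported): Yes (stock = 2).

Yes, No, No, Yes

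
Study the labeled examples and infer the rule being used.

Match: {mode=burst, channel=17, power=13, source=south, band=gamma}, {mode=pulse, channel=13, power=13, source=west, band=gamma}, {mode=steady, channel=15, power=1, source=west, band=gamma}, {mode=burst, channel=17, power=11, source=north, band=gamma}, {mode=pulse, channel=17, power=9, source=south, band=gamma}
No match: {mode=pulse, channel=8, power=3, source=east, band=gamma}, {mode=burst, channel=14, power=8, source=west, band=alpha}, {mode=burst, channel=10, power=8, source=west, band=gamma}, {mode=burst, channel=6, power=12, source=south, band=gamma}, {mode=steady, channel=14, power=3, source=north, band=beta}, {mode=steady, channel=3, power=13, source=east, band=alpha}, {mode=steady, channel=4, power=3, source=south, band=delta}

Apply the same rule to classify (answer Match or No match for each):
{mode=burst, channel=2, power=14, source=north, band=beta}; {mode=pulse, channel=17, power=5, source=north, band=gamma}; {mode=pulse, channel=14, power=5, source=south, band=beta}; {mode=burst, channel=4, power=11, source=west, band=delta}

The common property of the 'Match' items is: band is gamma AND channel ≥ 13. No 'No match' item has it.
{mode=burst, channel=2, power=14, source=north, band=beta}: No match (band is beta, channel = 2).
{mode=pulse, channel=17, power=5, source=north, band=gamma}: Match (band is gamma, channel = 17).
{mode=pulse, channel=14, power=5, source=south, band=beta}: No match (band is beta, channel = 14).
{mode=burst, channel=4, power=11, source=west, band=delta}: No match (band is delta, channel = 4).

No match, Match, No match, No match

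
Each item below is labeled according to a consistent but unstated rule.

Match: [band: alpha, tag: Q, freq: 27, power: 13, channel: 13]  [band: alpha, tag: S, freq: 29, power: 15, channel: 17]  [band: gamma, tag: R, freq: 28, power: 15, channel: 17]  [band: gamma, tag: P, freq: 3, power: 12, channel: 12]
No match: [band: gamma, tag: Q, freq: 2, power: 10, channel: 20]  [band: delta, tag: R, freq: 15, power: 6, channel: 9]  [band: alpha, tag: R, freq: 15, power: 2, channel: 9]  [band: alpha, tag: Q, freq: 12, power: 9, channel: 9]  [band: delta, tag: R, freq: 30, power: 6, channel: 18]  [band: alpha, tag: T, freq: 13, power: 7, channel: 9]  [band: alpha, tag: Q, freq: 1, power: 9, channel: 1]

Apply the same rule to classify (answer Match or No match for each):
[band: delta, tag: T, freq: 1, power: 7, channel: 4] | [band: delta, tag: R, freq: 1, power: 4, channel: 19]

No match, No match

The classifier is using: power ≥ 12.
[band: delta, tag: T, freq: 1, power: 7, channel: 4] — power = 7, hence No match.
[band: delta, tag: R, freq: 1, power: 4, channel: 19] — power = 4, hence No match.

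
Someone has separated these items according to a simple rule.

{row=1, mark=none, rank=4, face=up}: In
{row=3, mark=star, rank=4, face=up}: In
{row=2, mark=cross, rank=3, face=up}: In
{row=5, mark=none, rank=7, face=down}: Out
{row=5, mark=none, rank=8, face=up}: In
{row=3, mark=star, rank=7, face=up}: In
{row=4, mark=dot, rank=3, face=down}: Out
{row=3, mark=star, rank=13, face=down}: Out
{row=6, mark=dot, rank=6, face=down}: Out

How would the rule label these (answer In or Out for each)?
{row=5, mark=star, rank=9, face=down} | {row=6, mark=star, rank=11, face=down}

Out, Out

The common property of the 'In' items is: face is up. No 'Out' item has it.
{row=5, mark=star, rank=9, face=down}: face is down, doesn't qualify → Out.
{row=6, mark=star, rank=11, face=down}: face is down, doesn't qualify → Out.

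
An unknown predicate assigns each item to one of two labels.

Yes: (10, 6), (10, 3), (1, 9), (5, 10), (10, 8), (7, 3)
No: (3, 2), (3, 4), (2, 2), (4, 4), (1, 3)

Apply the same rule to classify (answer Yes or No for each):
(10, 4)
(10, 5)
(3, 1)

Yes, Yes, No

The rule appears to be: sum ≥ 10.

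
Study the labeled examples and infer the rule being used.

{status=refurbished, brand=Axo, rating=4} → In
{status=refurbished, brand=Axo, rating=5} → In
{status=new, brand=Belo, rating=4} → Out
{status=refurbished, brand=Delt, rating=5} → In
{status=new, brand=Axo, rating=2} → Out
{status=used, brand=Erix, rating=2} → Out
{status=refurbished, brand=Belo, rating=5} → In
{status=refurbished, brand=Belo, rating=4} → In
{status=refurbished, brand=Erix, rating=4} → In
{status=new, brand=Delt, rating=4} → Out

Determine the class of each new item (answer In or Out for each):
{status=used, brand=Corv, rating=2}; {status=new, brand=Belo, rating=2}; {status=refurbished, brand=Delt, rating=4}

Out, Out, In

A rule that fits every label: status is refurbished — true of each 'In' example, false of each 'Out' one.
{status=used, brand=Corv, rating=2}: status is used — doesn't qualify, so Out. {status=new, brand=Belo, rating=2}: status is new — doesn't qualify, so Out. {status=refurbished, brand=Delt, rating=4}: status is refurbished — meets the rule, so In.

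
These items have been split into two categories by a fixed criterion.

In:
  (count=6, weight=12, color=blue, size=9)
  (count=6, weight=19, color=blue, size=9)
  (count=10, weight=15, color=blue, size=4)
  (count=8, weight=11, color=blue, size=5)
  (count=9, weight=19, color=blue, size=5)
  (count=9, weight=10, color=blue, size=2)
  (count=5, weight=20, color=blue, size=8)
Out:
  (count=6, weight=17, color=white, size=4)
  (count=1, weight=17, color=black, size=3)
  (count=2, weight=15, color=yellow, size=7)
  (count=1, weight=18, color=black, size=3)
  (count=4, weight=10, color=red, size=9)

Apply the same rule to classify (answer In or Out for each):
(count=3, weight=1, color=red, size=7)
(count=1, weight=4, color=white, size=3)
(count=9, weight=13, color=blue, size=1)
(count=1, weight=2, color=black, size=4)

Out, Out, In, Out

Every 'In' example satisfies: color is blue. None of the 'Out' examples do.
(count=3, weight=1, color=red, size=7): color is red, does not satisfy this → Out. (count=1, weight=4, color=white, size=3): color is white, does not satisfy this → Out. (count=9, weight=13, color=blue, size=1): color is blue, checks out → In. (count=1, weight=2, color=black, size=4): color is black, does not satisfy this → Out.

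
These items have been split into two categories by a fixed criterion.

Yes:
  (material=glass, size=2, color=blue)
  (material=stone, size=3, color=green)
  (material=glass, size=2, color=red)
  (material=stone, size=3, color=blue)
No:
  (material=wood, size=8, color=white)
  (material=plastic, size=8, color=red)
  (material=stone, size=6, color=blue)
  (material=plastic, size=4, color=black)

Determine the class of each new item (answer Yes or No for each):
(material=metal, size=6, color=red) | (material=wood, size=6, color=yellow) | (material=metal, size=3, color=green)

A rule that fits every label: size ≤ 3 — true of each 'Yes' example, false of each 'No' one.
(material=metal, size=6, color=red): size = 6 — fails this test, so No. (material=wood, size=6, color=yellow): size = 6 — fails this test, so No. (material=metal, size=3, color=green): size = 3 — passes, so Yes.

No, No, Yes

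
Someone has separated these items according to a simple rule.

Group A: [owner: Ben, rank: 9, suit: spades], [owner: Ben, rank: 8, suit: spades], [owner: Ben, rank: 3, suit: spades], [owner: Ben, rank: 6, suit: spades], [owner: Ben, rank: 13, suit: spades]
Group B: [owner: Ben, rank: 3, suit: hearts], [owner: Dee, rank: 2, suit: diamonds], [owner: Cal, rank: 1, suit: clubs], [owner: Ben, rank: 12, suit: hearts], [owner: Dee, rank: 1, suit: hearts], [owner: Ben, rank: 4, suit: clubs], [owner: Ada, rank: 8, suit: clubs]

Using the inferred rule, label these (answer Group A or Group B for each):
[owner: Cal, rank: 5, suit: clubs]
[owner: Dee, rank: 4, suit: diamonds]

Comparing the two groups points to one rule — suit is spades.
[owner: Cal, rank: 5, suit: clubs]: suit is clubs, fails the rule → Group B.
[owner: Dee, rank: 4, suit: diamonds]: suit is diamonds, fails the rule → Group B.

Group B, Group B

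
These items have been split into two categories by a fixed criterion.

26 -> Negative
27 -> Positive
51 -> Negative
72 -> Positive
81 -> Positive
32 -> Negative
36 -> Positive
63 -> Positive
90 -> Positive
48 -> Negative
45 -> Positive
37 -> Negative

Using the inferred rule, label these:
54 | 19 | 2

Positive, Negative, Negative

The distinguishing property — multiple of 9 — holds for all the 'Positive' cases and none of the 'Negative' cases.
54: 54 = 9·6, checks out → Positive.
19: 19 = 9·2 + 1, doesn't qualify → Negative.
2: 2 = 9·0 + 2, doesn't qualify → Negative.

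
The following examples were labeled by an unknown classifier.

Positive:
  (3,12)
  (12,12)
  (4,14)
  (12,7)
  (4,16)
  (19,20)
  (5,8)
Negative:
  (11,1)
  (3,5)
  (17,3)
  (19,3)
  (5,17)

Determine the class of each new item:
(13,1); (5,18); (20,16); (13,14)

'Positive' ⟺ product is even.
(13,1) → 13·1 = 13 → Negative.
(5,18) → 5·18 = 90 → Positive.
(20,16) → 20·16 = 320 → Positive.
(13,14) → 13·14 = 182 → Positive.

Negative, Positive, Positive, Positive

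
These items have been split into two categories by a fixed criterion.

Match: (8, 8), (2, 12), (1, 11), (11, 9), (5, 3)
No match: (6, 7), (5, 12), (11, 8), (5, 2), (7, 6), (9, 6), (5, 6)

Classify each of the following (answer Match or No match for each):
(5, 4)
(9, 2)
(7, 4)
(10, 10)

No match, No match, No match, Match

Rule: sum is even. This holds for each 'Match' example and fails for each 'No match' one.
(5, 4): 5+4 = 9, doesn't qualify → No match. (9, 2): 9+2 = 11, doesn't qualify → No match. (7, 4): 7+4 = 11, doesn't qualify → No match. (10, 10): 10+10 = 20, satisfies this → Match.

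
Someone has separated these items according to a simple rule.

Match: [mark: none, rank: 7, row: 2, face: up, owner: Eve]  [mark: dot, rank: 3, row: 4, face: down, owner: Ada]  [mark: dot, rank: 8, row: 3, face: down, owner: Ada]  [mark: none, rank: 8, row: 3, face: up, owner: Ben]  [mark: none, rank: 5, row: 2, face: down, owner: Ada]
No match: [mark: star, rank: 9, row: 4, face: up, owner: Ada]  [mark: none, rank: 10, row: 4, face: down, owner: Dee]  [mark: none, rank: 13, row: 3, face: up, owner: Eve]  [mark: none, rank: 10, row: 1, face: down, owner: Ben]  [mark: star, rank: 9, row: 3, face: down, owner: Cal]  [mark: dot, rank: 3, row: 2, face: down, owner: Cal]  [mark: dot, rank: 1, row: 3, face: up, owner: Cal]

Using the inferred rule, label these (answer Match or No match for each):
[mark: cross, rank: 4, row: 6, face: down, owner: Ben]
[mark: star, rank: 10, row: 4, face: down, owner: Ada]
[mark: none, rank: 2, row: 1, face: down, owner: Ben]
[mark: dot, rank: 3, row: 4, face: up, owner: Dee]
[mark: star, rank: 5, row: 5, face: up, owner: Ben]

Match, No match, Match, Match, Match

'Match' ⟺ owner is not Cal AND rank ≤ 8.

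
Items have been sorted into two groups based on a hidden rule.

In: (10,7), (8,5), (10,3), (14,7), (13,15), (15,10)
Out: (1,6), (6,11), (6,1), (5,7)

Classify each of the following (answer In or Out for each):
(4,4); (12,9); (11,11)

Every 'In' example satisfies: first ≥ 7. None of the 'Out' examples do.

Out, In, In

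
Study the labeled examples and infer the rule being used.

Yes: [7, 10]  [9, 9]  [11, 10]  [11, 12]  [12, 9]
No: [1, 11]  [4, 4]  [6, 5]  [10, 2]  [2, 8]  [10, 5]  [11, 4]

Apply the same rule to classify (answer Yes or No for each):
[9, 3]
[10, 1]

No, No

One predicate separates the groups cleanly: sum ≥ 17.
[9, 3] — 9+3 = 12, hence No.
[10, 1] — 10+1 = 11, hence No.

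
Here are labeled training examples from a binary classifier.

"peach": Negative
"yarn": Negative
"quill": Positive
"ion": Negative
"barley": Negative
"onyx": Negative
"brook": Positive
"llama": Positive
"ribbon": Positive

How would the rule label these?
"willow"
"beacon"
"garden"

A rule that fits every label: has a double letter — true of each 'Positive' example, false of each 'Negative' one.
"willow": 'll' doubled, satisfies this → Positive.
"beacon": no doubled letter, doesn't match → Negative.
"garden": no doubled letter, doesn't match → Negative.

Positive, Negative, Negative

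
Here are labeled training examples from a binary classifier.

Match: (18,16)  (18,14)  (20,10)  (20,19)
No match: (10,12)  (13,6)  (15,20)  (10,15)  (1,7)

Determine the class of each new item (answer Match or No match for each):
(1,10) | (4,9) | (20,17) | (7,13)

The classifier is using: first ≥ 16.

No match, No match, Match, No match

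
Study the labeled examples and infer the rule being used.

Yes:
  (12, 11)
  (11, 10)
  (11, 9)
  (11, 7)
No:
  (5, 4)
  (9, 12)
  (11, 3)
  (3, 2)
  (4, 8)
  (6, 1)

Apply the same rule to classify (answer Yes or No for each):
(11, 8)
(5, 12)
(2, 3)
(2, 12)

'Yes' ⟺ first > second AND sum ≥ 18.
Yes: (11, 8), since 11 > 8, 11+8 = 19.
No: (5, 12), since 5 < 12, 5+12 = 17.
No: (2, 3), since 2 < 3, 2+3 = 5.
No: (2, 12), since 2 < 12, 2+12 = 14.

Yes, No, No, No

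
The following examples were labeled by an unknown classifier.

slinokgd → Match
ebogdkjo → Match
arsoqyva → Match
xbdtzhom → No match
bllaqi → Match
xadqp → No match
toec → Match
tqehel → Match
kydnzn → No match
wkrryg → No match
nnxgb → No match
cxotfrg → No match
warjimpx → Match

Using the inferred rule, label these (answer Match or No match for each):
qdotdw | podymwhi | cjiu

No match, Match, Match

'Match' ⟺ has ≥ 2 vowels.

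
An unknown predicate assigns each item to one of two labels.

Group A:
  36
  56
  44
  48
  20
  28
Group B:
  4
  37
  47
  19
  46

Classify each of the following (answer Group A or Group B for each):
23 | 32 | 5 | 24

The pattern is that an item is 'Group A' exactly when: multiple of 4 AND at least 19.
23: Group B (23 = 4·5 + 3, 23 ≥ 19). 32: Group A (32 = 4·8, 32 ≥ 19). 5: Group B (5 = 4·1 + 1, 5 < 19). 24: Group A (24 = 4·6, 24 ≥ 19).

Group B, Group A, Group B, Group A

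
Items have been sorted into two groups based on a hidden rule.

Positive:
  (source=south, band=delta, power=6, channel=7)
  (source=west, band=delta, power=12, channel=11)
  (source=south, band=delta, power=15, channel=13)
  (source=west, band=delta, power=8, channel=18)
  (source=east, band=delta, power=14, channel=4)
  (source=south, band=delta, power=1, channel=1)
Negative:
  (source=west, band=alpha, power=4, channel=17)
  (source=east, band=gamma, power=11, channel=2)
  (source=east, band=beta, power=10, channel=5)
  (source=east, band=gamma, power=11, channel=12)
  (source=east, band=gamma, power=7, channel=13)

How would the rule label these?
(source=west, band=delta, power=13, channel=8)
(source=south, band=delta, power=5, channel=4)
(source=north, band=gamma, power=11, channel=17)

'Positive' ⟺ band is delta.
(source=west, band=delta, power=13, channel=8) — band is delta, hence Positive. (source=south, band=delta, power=5, channel=4) — band is delta, hence Positive. (source=north, band=gamma, power=11, channel=17) — band is gamma, hence Negative.

Positive, Positive, Negative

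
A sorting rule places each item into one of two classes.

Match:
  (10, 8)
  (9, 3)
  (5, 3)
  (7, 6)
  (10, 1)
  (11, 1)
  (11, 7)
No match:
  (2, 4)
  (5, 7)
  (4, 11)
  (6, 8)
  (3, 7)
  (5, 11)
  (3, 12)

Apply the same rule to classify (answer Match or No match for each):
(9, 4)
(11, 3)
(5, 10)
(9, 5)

The distinguishing property — first > second — holds for all the 'Match' cases and none of the 'No match' cases.

Match, Match, No match, Match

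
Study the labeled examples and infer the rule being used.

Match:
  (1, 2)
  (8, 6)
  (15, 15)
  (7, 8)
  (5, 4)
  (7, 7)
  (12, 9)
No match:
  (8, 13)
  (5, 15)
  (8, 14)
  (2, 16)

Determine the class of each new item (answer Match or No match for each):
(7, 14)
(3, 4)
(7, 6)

The classifier is using: |first − second| ≤ 3.
(7, 14): No match (|7−14| = 7). (3, 4): Match (|3−4| = 1). (7, 6): Match (|7−6| = 1).

No match, Match, Match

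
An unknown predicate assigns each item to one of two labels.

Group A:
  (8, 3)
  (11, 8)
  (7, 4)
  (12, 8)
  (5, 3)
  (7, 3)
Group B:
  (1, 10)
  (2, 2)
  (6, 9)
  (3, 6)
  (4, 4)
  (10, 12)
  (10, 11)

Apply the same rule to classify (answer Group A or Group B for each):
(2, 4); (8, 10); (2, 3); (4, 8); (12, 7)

Group B, Group B, Group B, Group B, Group A

Comparing the two groups points to one rule — first > second.
(2, 4): 2 < 4, lacks this property → Group B.
(8, 10): 8 < 10, lacks this property → Group B.
(2, 3): 2 < 3, lacks this property → Group B.
(4, 8): 4 < 8, lacks this property → Group B.
(12, 7): 12 > 7, passes → Group A.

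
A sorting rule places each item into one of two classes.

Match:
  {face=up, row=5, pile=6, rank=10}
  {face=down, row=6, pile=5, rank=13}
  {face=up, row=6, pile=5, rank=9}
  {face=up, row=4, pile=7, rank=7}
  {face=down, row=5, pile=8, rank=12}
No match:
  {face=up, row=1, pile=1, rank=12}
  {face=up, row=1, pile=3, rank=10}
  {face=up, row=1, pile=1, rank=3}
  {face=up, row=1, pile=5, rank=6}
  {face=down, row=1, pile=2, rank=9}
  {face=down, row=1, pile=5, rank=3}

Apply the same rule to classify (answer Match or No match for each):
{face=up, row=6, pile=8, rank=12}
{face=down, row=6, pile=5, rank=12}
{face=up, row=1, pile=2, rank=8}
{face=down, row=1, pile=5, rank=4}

A rule that fits every label: row ≥ 4 — true of each 'Match' example, false of each 'No match' one.
Match: {face=up, row=6, pile=8, rank=12}, since row = 6. Match: {face=down, row=6, pile=5, rank=12}, since row = 6. No match: {face=up, row=1, pile=2, rank=8}, since row = 1. No match: {face=down, row=1, pile=5, rank=4}, since row = 1.

Match, Match, No match, No match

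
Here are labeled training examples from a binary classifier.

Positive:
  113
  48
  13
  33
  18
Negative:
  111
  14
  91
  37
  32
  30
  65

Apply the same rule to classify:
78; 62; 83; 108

Checking candidate rules against both groups, what survives is: ≡ 3 (mod 5).
78: 78 mod 5 = 3 — matches, so Positive. 62: 62 mod 5 = 2 — fails this test, so Negative. 83: 83 mod 5 = 3 — matches, so Positive. 108: 108 mod 5 = 3 — matches, so Positive.

Positive, Negative, Positive, Positive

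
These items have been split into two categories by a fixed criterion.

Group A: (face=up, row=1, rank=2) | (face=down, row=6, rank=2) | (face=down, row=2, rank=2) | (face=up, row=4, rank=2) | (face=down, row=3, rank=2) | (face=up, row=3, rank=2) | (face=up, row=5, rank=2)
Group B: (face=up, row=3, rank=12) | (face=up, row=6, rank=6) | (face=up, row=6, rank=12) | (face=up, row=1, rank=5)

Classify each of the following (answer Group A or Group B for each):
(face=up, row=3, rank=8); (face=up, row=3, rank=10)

Group B, Group B

The common property of the 'Group A' items is: rank = 2. No 'Group B' item has it.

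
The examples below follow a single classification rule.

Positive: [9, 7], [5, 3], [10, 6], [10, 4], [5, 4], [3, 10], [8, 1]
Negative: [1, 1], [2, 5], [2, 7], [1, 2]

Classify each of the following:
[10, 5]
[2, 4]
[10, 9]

Positive, Negative, Positive

Every 'Positive' example satisfies: first ≥ 3. None of the 'Negative' examples do.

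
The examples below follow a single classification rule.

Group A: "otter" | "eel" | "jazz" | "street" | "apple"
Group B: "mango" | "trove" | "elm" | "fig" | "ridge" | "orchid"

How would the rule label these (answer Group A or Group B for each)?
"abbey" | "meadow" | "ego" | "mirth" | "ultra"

Group A, Group B, Group B, Group B, Group B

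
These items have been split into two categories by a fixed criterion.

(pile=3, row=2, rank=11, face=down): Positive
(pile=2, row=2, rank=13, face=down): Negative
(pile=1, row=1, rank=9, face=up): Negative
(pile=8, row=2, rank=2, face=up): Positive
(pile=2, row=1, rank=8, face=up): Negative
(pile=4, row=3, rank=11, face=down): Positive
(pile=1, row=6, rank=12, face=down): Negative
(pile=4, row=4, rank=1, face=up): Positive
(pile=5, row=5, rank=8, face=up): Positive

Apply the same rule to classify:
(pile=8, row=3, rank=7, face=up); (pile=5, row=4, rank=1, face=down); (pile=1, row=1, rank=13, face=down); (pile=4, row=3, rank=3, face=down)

Positive, Positive, Negative, Positive

The simplest hypothesis consistent with all the labels is: pile ≥ 3.
(pile=8, row=3, rank=7, face=up) — pile = 8, hence Positive. (pile=5, row=4, rank=1, face=down) — pile = 5, hence Positive. (pile=1, row=1, rank=13, face=down) — pile = 1, hence Negative. (pile=4, row=3, rank=3, face=down) — pile = 4, hence Positive.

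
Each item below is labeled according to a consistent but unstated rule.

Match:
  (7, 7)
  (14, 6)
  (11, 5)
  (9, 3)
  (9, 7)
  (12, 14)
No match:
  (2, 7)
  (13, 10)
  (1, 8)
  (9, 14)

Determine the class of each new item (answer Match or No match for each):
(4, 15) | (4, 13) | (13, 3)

No match, No match, Match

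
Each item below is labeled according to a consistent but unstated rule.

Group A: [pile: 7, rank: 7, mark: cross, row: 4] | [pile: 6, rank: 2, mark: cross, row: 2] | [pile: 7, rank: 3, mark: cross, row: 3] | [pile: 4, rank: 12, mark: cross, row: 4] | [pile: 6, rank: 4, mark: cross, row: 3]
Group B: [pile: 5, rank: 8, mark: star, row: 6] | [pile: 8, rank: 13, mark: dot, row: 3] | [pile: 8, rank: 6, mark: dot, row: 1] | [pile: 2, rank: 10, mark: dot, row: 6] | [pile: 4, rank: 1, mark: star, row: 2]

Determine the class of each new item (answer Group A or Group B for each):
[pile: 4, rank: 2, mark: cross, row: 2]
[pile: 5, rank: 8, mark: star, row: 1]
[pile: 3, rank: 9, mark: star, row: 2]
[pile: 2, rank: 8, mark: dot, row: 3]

The distinguishing property — mark is cross — holds for all the 'Group A' cases and none of the 'Group B' cases.
[pile: 4, rank: 2, mark: cross, row: 2] → mark is cross → Group A.
[pile: 5, rank: 8, mark: star, row: 1] → mark is star → Group B.
[pile: 3, rank: 9, mark: star, row: 2] → mark is star → Group B.
[pile: 2, rank: 8, mark: dot, row: 3] → mark is dot → Group B.

Group A, Group B, Group B, Group B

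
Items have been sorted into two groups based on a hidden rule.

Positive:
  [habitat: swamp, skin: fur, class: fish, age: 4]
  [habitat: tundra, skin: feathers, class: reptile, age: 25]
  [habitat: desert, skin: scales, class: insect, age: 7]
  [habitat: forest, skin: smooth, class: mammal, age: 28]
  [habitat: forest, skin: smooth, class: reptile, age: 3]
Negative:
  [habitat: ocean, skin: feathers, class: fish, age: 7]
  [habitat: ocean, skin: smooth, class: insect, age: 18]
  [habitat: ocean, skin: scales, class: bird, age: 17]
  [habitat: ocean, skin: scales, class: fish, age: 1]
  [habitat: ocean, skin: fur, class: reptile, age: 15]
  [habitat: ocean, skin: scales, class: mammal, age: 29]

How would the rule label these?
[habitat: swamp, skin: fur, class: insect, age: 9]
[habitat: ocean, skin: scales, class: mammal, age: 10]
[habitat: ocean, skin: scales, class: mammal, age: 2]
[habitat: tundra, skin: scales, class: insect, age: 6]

Positive, Negative, Negative, Positive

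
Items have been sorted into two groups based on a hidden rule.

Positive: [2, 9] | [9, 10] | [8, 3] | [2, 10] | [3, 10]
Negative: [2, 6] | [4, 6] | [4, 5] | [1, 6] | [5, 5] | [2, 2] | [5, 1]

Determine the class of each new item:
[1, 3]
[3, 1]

Negative, Negative

A rule that fits every label: sum ≥ 11 — true of each 'Positive' example, false of each 'Negative' one.
[1, 3]: 1+3 = 4 — fails the rule, so Negative.
[3, 1]: 3+1 = 4 — fails the rule, so Negative.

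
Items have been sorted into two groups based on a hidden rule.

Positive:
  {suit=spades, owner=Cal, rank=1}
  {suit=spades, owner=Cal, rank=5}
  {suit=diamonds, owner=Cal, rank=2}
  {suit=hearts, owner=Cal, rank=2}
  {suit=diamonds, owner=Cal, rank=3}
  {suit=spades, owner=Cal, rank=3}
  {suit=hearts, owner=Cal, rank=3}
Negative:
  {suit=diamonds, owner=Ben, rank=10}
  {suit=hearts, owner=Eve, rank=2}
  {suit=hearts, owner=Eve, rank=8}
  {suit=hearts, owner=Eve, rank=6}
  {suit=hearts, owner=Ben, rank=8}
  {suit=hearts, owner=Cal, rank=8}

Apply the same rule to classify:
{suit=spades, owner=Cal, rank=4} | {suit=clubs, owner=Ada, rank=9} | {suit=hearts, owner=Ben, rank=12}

The simplest hypothesis consistent with all the labels is: owner is Cal AND rank ≤ 5.
Positive: {suit=spades, owner=Cal, rank=4}, since owner is Cal, rank = 4. Negative: {suit=clubs, owner=Ada, rank=9}, since owner is Ada, rank = 9. Negative: {suit=hearts, owner=Ben, rank=12}, since owner is Ben, rank = 12.

Positive, Negative, Negative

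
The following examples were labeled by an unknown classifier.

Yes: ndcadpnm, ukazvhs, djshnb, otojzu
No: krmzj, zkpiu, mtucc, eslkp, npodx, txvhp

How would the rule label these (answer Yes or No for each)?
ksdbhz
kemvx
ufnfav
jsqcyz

The pattern is that an item is 'Yes' exactly when: length ≥ 6.

Yes, No, Yes, Yes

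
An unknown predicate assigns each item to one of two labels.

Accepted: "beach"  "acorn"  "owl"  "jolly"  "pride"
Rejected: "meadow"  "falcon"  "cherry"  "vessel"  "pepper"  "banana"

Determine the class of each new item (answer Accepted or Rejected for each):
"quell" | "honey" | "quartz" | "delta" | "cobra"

Accepted, Accepted, Rejected, Accepted, Accepted

Rule: odd length. This holds for each 'Accepted' example and fails for each 'Rejected' one.
"quell": length 5, meets the rule → Accepted. "honey": length 5, meets the rule → Accepted. "quartz": length 6, lacks this property → Rejected. "delta": length 5, meets the rule → Accepted. "cobra": length 5, meets the rule → Accepted.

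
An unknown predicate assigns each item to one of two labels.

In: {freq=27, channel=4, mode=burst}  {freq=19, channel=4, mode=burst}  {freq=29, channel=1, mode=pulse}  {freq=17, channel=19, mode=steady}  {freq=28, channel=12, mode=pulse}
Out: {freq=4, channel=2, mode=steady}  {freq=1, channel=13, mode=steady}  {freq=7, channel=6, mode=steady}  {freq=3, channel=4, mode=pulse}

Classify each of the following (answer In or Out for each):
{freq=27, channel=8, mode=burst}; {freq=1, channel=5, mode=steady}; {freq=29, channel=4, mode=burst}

Every 'In' example satisfies: freq ≥ 17. None of the 'Out' examples do.
In: {freq=27, channel=8, mode=burst}, since freq = 27. Out: {freq=1, channel=5, mode=steady}, since freq = 1. In: {freq=29, channel=4, mode=burst}, since freq = 29.

In, Out, In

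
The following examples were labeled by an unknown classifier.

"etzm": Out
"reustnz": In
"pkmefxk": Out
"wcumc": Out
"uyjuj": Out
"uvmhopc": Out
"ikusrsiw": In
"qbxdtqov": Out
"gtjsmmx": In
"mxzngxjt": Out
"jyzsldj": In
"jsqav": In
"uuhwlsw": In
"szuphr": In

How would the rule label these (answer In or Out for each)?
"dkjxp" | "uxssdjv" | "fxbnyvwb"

Comparing the two groups points to one rule — contains 's'.
"dkjxp" — no 's', hence Out. "uxssdjv" — has 's', hence In. "fxbnyvwb" — no 's', hence Out.

Out, In, Out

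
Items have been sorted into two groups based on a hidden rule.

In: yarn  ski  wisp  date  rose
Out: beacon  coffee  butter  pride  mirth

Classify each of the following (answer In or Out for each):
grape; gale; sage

Every 'In' example satisfies: length ≤ 4. None of the 'Out' examples do.
Out: grape, since length 5. In: gale, since length 4. In: sage, since length 4.

Out, In, In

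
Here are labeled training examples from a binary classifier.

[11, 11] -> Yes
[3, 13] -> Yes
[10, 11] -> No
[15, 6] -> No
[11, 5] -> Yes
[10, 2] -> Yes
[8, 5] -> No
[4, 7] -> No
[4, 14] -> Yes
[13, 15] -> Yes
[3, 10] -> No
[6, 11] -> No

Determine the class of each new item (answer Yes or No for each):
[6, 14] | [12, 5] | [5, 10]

The common property of the 'Yes' items is: sum is even. No 'No' item has it.
[6, 14] → 6+14 = 20 → Yes. [12, 5] → 12+5 = 17 → No. [5, 10] → 5+10 = 15 → No.

Yes, No, No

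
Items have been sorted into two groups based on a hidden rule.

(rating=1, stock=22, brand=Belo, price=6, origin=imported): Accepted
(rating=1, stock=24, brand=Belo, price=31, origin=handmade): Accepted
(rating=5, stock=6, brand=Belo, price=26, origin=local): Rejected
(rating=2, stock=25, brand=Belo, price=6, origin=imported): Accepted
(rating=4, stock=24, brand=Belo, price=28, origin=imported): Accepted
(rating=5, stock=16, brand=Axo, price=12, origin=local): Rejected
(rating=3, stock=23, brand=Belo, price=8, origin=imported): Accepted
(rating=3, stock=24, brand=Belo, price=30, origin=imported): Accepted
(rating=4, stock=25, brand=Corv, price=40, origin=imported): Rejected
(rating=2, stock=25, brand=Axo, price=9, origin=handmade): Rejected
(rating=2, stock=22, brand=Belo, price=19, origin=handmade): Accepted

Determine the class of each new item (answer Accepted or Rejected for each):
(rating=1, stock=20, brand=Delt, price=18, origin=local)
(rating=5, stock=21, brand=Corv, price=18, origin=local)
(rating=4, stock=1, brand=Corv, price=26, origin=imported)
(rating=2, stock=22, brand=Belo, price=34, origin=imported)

Rule: brand is Belo AND rating ≤ 4. This holds for each 'Accepted' example and fails for each 'Rejected' one.
(rating=1, stock=20, brand=Delt, price=18, origin=local) — brand is Delt, rating = 1, hence Rejected.
(rating=5, stock=21, brand=Corv, price=18, origin=local) — brand is Corv, rating = 5, hence Rejected.
(rating=4, stock=1, brand=Corv, price=26, origin=imported) — brand is Corv, rating = 4, hence Rejected.
(rating=2, stock=22, brand=Belo, price=34, origin=imported) — brand is Belo, rating = 2, hence Accepted.

Rejected, Rejected, Rejected, Accepted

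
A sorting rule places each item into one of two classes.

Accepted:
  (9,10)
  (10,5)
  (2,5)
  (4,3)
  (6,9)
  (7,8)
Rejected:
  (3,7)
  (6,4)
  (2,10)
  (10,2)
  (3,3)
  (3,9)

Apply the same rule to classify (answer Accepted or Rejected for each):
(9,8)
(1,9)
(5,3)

The pattern is that an item is 'Accepted' exactly when: sum is odd.

Accepted, Rejected, Rejected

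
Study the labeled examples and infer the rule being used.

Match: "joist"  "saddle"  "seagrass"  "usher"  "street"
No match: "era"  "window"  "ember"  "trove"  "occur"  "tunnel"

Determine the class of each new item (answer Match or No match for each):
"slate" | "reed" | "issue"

Match, No match, Match

The classifier is using: contains 's'.
"slate" → has 's' → Match. "reed" → no 's' → No match. "issue" → has 's' → Match.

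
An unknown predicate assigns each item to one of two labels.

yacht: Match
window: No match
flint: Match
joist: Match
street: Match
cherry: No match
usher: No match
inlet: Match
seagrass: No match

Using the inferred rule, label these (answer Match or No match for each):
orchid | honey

The classifier is using: contains 't'.

No match, No match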